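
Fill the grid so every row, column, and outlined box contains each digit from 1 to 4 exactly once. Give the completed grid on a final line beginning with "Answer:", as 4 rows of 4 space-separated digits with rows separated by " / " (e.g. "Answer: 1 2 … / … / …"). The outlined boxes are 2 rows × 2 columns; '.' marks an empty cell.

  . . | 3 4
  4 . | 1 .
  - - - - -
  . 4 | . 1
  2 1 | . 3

Step 1. [r1c2∈{2}] nothing but 2 survives at r1c2. So r1c2=2.
Step 2. [r2c2∈{3}] r2c2 has the single candidate 3. So r2c2=3.
Step 3. [r4c3∈{4}] only 4 remains possible at r4c3, so r4c3=4.
Step 4. [r2c4∈{2}] nothing but 2 survives at r2c4. So r2c4=2.
Step 5. [r1c1∈{1}] only 1 remains possible at r1c1, so r1c1=1.
Step 6. [r3c3∈{2}] r3c3 is down to just 2, so r3c3=2.
Step 7. [r3c1∈{3}] r3c1 has the single candidate 3, so r3c1=3.

Answer: 1 2 3 4 / 4 3 1 2 / 3 4 2 1 / 2 1 4 3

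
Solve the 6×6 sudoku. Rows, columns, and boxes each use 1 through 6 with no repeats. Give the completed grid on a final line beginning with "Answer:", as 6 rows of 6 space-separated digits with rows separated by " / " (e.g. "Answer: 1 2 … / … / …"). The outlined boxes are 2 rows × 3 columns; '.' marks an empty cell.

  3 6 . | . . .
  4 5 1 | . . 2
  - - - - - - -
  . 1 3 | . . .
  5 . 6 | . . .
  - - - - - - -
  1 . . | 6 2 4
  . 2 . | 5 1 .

Step 1. [r4c4∈{1,2,3,4}] r4c4 is the only open cell in row 4 admitting 2 ⇒ r4c4=2.
Step 2. [r3c4∈{4}] r3c4 is down to just 4. So r3c4=4.
Step 3. [r2c5∈{3,6}] row 2 places 6 nowhere but r2c5 ⇒ r2c5=6.
Step 4. [r3c5∈{5}] r3c5 is down to just 5. So r3c5=5.
Step 5. [r4c6∈{1,3}] r4c6 is the only open cell in row 4 admitting 1 ⇒ r4c6=1.
Step 6. [r6c6∈{3}] r6c6 has the single candidate 3. So r6c6=3.
Step 7. [r2c4∈{3}] only 3 remains possible at r2c4 ⇒ r2c4=3.
Step 8. [r4c2∈{4}] nothing but 4 survives at r4c2. So r4c2=4.
Step 9. [r1c5∈{4}] r1c5 has the single candidate 4 ⇒ r1c5=4.
Step 10. [r1c6∈{5}] only 5 remains possible at r1c6 ⇒ r1c6=5.
Step 11. [r1c3∈{2}] only 2 remains possible at r1c3 ⇒ r1c3=2.
Step 12. [r1c4∈{1}] r1c4 is down to just 1. So r1c4=1.
Step 13. [r3c6∈{6}] nothing but 6 survives at r3c6, so r3c6=6.
Step 14. [r5c3∈{5}] r5c3 is down to just 5 ⇒ r5c3=5.
Step 15. [r5c2∈{3}] r5c2 has the single candidate 3, so r5c2=3.
Step 16. [r3c1∈{2}] r3c1's peers cover all but 2 ⇒ r3c1=2.
Step 17. [r4c5∈{3}] r4c5's peers cover all but 3 ⇒ r4c5=3.
Step 18. [r6c1∈{6}] r6c1 is down to just 6, so r6c1=6.
Step 19. [r6c3∈{4}] only 4 remains possible at r6c3, so r6c3=4.

Answer: 3 6 2 1 4 5 / 4 5 1 3 6 2 / 2 1 3 4 5 6 / 5 4 6 2 3 1 / 1 3 5 6 2 4 / 6 2 4 5 1 3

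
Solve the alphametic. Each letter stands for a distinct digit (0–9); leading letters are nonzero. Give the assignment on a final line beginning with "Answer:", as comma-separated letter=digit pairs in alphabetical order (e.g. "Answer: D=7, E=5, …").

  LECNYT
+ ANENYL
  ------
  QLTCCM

Step 1. [col 1: T + L ≡ M (mod 10)] no forcing yet in column 1 (carry-in 0); M=4 is free and consistent — try it ⇒ M=4.
Step 2. [col 1: T + L ≡ M (mod 10)] no forcing yet in column 1 (carry-in 0); L=5 is free and consistent — try it. So L=5.
Step 3. [col 1: T + L ≡ M (mod 10)] in column 1 we have T+L≡M with carry-in 0; given L=5, M=4 and digits 4,5 already taken and all letters distinct, that pins T to 9 ⇒ T=9.
Step 4. [col 2: Y + Y ≡ C (mod 10)] several values work for Y in column 2 (Y + Y ≡ C (mod 10), carry-in 1); try Y=8, so Y=8.
Step 5. [col 2: Y + Y ≡ C (mod 10)] in column 2 we have Y+Y≡C with carry-in 1; given Y=8 and digits 4,5,8,9 already taken and all letters distinct, that pins C to 7. So C=7.
Step 6. [col 3: N + N ≡ C (mod 10)] column 3: given C=7, carry-in 1, and digits 4,5,7,8,9 already taken and all letters distinct, N+N≡C (mod 10) forces N=3 ⇒ N=3.
Step 7. [col 4: C + E ≡ T (mod 10)] from column 4 (C=7, T=9, carry-in 0, digits 3,4,5,7,8,9 already taken and all letters distinct): E must equal 2. So E=2.
Step 8. [col 6: L + A ≡ Q (mod 10)] column 6 (L + A ≡ Q (mod 10), carry-in 0) doesn't pin Q yet; pick Q=6 and continue ⇒ Q=6.
Step 9. [col 6: L + A ≡ Q (mod 10)] column 6 reads L+A+carry(0)=Q with L=5, Q=6; with digits 2,3,4,5,6,7,8,9 already taken and all letters distinct, the only value for A is 1. So A=1.

Answer: A=1, C=7, E=2, L=5, M=4, N=3, Q=6, T=9, Y=8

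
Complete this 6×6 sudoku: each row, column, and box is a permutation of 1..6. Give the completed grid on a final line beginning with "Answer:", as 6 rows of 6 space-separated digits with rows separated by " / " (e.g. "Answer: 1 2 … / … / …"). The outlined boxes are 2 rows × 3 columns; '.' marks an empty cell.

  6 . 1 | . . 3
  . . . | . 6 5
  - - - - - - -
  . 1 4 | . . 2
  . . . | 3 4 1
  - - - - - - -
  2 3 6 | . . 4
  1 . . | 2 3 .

Step 1. [r1c2∈{2,4,5}] across row 1, 5 lands solely at r1c2 ⇒ r1c2=5.
Step 2. [r2c1∈{3,4}] in col 1, 4 fits only at r2c1, so r2c1=4.
Step 3. [r3c5∈{5}] nothing but 5 survives at r3c5 ⇒ r3c5=5.
Step 4. [r2c2∈{2}] r2c2 is down to just 2 ⇒ r2c2=2.
Step 5. [r2c4∈{1}] r2c4 is down to just 1. So r2c4=1.
Step 6. [r4c1∈{5}] r4c1 is down to just 5. So r4c1=5.
Step 7. [r4c3∈{2}] nothing but 2 survives at r4c3 ⇒ r4c3=2.
Step 8. [r6c6∈{6}] only 6 remains possible at r6c6. So r6c6=6.
Step 9. [r1c5∈{2}] r1c5 has the single candidate 2 ⇒ r1c5=2.
Step 10. [r3c1∈{3}] r3c1 has the single candidate 3. So r3c1=3.
Step 11. [r6c3∈{5}] only 5 remains possible at r6c3 ⇒ r6c3=5.
Step 12. [r4c2∈{6}] r4c2 is down to just 6. So r4c2=6.
Step 13. [r1c4∈{4}] only 4 remains possible at r1c4, so r1c4=4.
Step 14. [r3c4∈{6}] r3c4 has the single candidate 6. So r3c4=6.
Step 15. [r5c5∈{1}] only 1 remains possible at r5c5, so r5c5=1.
Step 16. [r5c4∈{5}] only 5 remains possible at r5c4, so r5c4=5.
Step 17. [r6c2∈{4}] only 4 remains possible at r6c2. So r6c2=4.
Step 18. [r2c3∈{3}] r2c3 is down to just 3, so r2c3=3.

Answer: 6 5 1 4 2 3 / 4 2 3 1 6 5 / 3 1 4 6 5 2 / 5 6 2 3 4 1 / 2 3 6 5 1 4 / 1 4 5 2 3 6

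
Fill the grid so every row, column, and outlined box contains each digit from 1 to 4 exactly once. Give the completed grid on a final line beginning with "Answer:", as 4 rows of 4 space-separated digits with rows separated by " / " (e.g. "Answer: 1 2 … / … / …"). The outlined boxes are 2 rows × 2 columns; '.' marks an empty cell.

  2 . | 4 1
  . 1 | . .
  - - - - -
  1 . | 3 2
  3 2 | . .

Step 1. [r4c3∈{1}] nothing but 1 survives at r4c3, so r4c3=1.
Step 2. [r2c1∈{4}] r2c1 has the single candidate 4, so r2c1=4.
Step 3. [r1c2∈{3}] r1c2's peers cover all but 3. So r1c2=3.
Step 4. [r3c2∈{4}] r3c2 has the single candidate 4. So r3c2=4.
Step 5. [r2c4∈{3}] only 3 remains possible at r2c4 ⇒ r2c4=3.
Step 6. [r2c3∈{2}] nothing but 2 survives at r2c3, so r2c3=2.
Step 7. [r4c4∈{4}] only 4 remains possible at r4c4 ⇒ r4c4=4.

Answer: 2 3 4 1 / 4 1 2 3 / 1 4 3 2 / 3 2 1 4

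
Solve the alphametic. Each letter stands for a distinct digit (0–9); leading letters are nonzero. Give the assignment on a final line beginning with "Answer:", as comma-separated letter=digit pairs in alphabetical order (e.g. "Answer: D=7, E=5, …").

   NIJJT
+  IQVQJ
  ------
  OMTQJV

Step 1. [O] O is the leading digit of a 6-digit sum of two 5-digit numbers; the final carry is exactly 1 ⇒ O=1.
Step 2. [col 1: T + J ≡ V (mod 10)] column 1 (T + J ≡ V (mod 10), carry-in 0) doesn't pin V yet; pick V=8 and continue, so V=8.
Step 3. [col 1: T + J ≡ V (mod 10)] no forcing yet in column 1 (carry-in 0); T=6 is free and consistent — try it, so T=6.
Step 4. [col 1: T + J ≡ V (mod 10)] in column 1 we have T+J≡V with carry-in 0; given T=6, V=8 and digits 1,6,8 already taken and all letters distinct, that pins J to 2. So J=2.
Step 5. [col 2: J + Q ≡ J (mod 10)] from column 2 (J=2, carry-in 0, digits 1,2,6,8 already taken and all letters distinct): Q must equal 0 ⇒ Q=0.
Step 6. [col 4: I + Q ≡ T (mod 10)] in column 4 we have I+Q≡T with carry-in 1; given Q=0, T=6 and digits 0,1,2,6,8 already taken and all letters distinct, that pins I to 5 ⇒ I=5.
Step 7. [col 5: N + I ≡ M (mod 10)] several values work for M in column 5 (N + I ≡ M (mod 10), carry-in 0); try M=4. So M=4.
Step 8. [col 5: N + I ≡ M (mod 10)] column 5: given I=5, M=4, carry-in 0, and digits 0,1,2,4,5,6,8 already taken and all letters distinct, N+I≡M (mod 10) forces N=9. So N=9.

Answer: I=5, J=2, M=4, N=9, O=1, Q=0, T=6, V=8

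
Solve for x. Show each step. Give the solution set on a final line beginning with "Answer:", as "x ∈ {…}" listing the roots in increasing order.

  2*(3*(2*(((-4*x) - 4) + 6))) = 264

Step 1. [2*(3*(2*(((-4*x) - 4) + 6))) = 264] 2·(inner) — divide through by 2. So div: 3*(2*(((-4*x) - 4) + 6)) = 132.
Step 2. [3*(2*(((-4*x) - 4) + 6)) = 132] 3·(inner) — divide through by 3. So div: 2*(((-4*x) - 4) + 6) = 44.
Step 3. [2*(((-4*x) - 4) + 6) = 44] LHS = 2·(…); ÷2 both sides, so div: ((-4*x) - 4) + 6 = 22.
Step 4. [((-4*x) - 4) + 6 = 22] +6 is outermost — subtract 6 both sides ⇒ sub: (-4*x) - 4 = 16.
Step 5. [(-4*x) - 4 = 16] -4 divides every term; factor it out, so factor: x + 1 = -4.
Step 6. [x + 1 = -4] peel the +1: subtract 1 from each side. So sub: x = -5.

Answer: x ∈ {-5}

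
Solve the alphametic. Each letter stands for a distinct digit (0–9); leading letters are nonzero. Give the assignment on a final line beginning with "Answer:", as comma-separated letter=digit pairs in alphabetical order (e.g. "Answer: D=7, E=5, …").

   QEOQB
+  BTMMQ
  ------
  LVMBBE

Step 1. [L] adding two 5-digit numbers gives at most 5+1 digits, and here it does — L is that final carry and must be 1, so L=1.
Step 2. [col 1: B + Q ≡ E (mod 10)] column 1 (B + Q ≡ E (mod 10), carry-in 0) doesn't pin Q yet; pick Q=5 and continue ⇒ Q=5.
Step 3. [col 1: B + Q ≡ E (mod 10)] column 1 (B + Q ≡ E (mod 10), carry-in 0) doesn't pin E yet; pick E=3 and continue. So E=3.
Step 4. [col 1: B + Q ≡ E (mod 10)] from column 1 (Q=5, E=3, carry-in 0, digits 1,3,5 already taken and all letters distinct): B must equal 8, so B=8.
Step 5. [col 2: Q + M ≡ B (mod 10)] column 2 reads Q+M+carry(1)=B with Q=5, B=8; with digits 1,3,5,8 already taken and all letters distinct, the only value for M is 2 ⇒ M=2.
Step 6. [col 3: O + M ≡ B (mod 10)] in column 3 we have O+M≡B with carry-in 0; given M=2, B=8 and digits 1,2,3,5,8 already taken and all letters distinct, that pins O to 6 ⇒ O=6.
Step 7. [col 4: E + T ≡ M (mod 10)] from column 4 (E=3, M=2, carry-in 0, digits 1,2,3,5,6,8 already taken and all letters distinct): T must equal 9 ⇒ T=9.
Step 8. [col 5: Q + B ≡ V (mod 10)] in column 5 we have Q+B≡V with carry-in 1; given Q=5, B=8 and digits 1,2,3,5,6,8,9 already taken and all letters distinct, that pins V to 4 ⇒ V=4.

Answer: B=8, E=3, L=1, M=2, O=6, Q=5, T=9, V=4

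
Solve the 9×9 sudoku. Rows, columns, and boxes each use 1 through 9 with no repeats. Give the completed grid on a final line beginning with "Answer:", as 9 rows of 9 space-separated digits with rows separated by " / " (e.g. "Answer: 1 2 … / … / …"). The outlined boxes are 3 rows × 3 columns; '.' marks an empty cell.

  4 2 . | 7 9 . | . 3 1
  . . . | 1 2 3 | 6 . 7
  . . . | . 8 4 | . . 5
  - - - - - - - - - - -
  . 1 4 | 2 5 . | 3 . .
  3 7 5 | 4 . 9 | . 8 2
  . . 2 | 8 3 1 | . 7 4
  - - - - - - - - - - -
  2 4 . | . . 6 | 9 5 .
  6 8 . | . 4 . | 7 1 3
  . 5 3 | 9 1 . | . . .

Step 1. [r2c2∈{9}] only 9 remains possible at r2c2. So r2c2=9.
Step 2. [r9c6∈{2,7,8}] col 6 places 8 nowhere but r9c6 ⇒ r9c6=8.
Step 3. [r4c9∈{6,9}] across col 9, 9 lands solely at r4c9 ⇒ r4c9=9.
Step 4. [r1c3∈{6,8}] r1c3 is the only open cell in row 1 admitting 6, so r1c3=6.
Step 5. [r9c7∈{2,4}] col 7 places 4 nowhere but r9c7, so r9c7=4.
Step 6. [r9c8∈{2,6}] r9c8 is the only open cell in row 9 admitting 2 ⇒ r9c8=2.
Step 7. [r7c3∈{1,7}] r7c3 is the only open cell in row 7 admitting 1. So r7c3=1.
Step 8. [r1c6∈{5}] r1c6 has the single candidate 5. So r1c6=5.
Step 9. [r2c3∈{8}] r2c3 is down to just 8. So r2c3=8.
Step 10. [r3c1∈{1,7}] 1 has one home in row 3: r3c1. So r3c1=1.
Step 11. [r8c6∈{2}] nothing but 2 survives at r8c6 ⇒ r8c6=2.
Step 12. [r4c1∈{8}] r4c1 is down to just 8. So r4c1=8.
Step 13. [r9c9∈{6}] r9c9's peers cover all but 6. So r9c9=6.
Step 14. [r7c9∈{8}] r7c9 has the single candidate 8. So r7c9=8.
Step 15. [r6c7∈{5}] nothing but 5 survives at r6c7, so r6c7=5.
Step 16. [r5c7∈{1}] only 1 remains possible at r5c7 ⇒ r5c7=1.
Step 17. [r4c8∈{6}] r4c8 has the single candidate 6. So r4c8=6.
Step 18. [r8c4∈{5}] r8c4's peers cover all but 5. So r8c4=5.
Step 19. [r1c7∈{8}] r1c7 has the single candidate 8, so r1c7=8.
Step 20. [r5c5∈{6}] only 6 remains possible at r5c5, so r5c5=6.
Step 21. [r8c3∈{9}] nothing but 9 survives at r8c3 ⇒ r8c3=9.
Step 22. [r3c2∈{3}] r3c2 has the single candidate 3, so r3c2=3.
Step 23. [r3c4∈{6}] only 6 remains possible at r3c4 ⇒ r3c4=6.
Step 24. [r2c8∈{4}] r2c8's peers cover all but 4, so r2c8=4.
Step 25. [r6c2∈{6}] nothing but 6 survives at r6c2 ⇒ r6c2=6.
Step 26. [r9c1∈{7}] only 7 remains possible at r9c1, so r9c1=7.
Step 27. [r3c7∈{2}] r3c7 is down to just 2 ⇒ r3c7=2.
Step 28. [r2c1∈{5}] r2c1 has the single candidate 5. So r2c1=5.
Step 29. [r3c8∈{9}] nothing but 9 survives at r3c8, so r3c8=9.
Step 30. [r4c6∈{7}] nothing but 7 survives at r4c6 ⇒ r4c6=7.
Step 31. [r6c1∈{9}] r6c1 is down to just 9, so r6c1=9.
Step 32. [r3c3∈{7}] r3c3 is down to just 7 ⇒ r3c3=7.
Step 33. [r7c5∈{7}] only 7 remains possible at r7c5, so r7c5=7.
Step 34. [r7c4∈{3}] r7c4 is down to just 3, so r7c4=3.

Answer: 4 2 6 7 9 5 8 3 1 / 5 9 8 1 2 3 6 4 7 / 1 3 7 6 8 4 2 9 5 / 8 1 4 2 5 7 3 6 9 / 3 7 5 4 6 9 1 8 2 / 9 6 2 8 3 1 5 7 4 / 2 4 1 3 7 6 9 5 8 / 6 8 9 5 4 2 7 1 3 / 7 5 3 9 1 8 4 2 6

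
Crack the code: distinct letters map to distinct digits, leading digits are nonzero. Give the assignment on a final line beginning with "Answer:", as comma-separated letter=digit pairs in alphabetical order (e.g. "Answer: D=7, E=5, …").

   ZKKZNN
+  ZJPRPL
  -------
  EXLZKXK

Step 1. [col 1: N + L ≡ K (mod 10)] L=2 is one option consistent with column 1 (N + L ≡ K (mod 10), carry-in 0) — take it, so L=2.
Step 2. [col 1: N + L ≡ K (mod 10)] several values work for K in column 1 (N + L ≡ K (mod 10), carry-in 0); try K=8, so K=8.
Step 3. [col 1: N + L ≡ K (mod 10)] column 1: given L=2, K=8, carry-in 0, and digits 2,8 already taken and all letters distinct, N+L≡K (mod 10) forces N=6 ⇒ N=6.
Step 4. [col 2: N + P ≡ X (mod 10)] no forcing yet in column 2 (carry-in 0); P=9 is free and consistent — try it. So P=9.
Step 5. [col 2: N + P ≡ X (mod 10)] column 2: given N=6, P=9, carry-in 0, and digits 2,6,8,9 already taken and all letters distinct, N+P≡X (mod 10) forces X=5, so X=5.
Step 6. [col 3: Z + R ≡ K (mod 10)] Z=7 is one option consistent with column 3 (Z + R ≡ K (mod 10), carry-in 1) — take it ⇒ Z=7.
Step 7. [E] E is the leading digit of a 7-digit sum of two 6-digit numbers; the final carry is exactly 1 ⇒ E=1.
Step 8. [col 3: Z + R ≡ K (mod 10)] column 3 reads Z+R+carry(1)=K with Z=7, K=8; with digits 1,2,5,6,7,8,9 already taken and all letters distinct, the only value for R is 0, so R=0.
Step 9. [col 5: K + J ≡ L (mod 10)] column 5: given K=8, L=2, carry-in 1, and digits 0,1,2,5,6,7,8,9 already taken and all letters distinct, K+J≡L (mod 10) forces J=3. So J=3.

Answer: E=1, J=3, K=8, L=2, N=6, P=9, R=0, X=5, Z=7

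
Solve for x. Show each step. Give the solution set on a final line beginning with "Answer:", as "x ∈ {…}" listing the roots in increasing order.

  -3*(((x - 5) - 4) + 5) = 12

Step 1. [-3*(((x - 5) - 4) + 5) = 12] divide by the outer -3, so div: ((x - 5) - 4) + 5 = -4.
Step 2. [((x - 5) - 4) + 5 = -4] 5 comes off first (subtract 5), so sub: (x - 5) - 4 = -9.
Step 3. [(x - 5) - 4 = -9] 4 comes off first (add 4), so sub: x - 5 = -5.
Step 4. [x - 5 = -5] 5 comes off first (add 5), so sub: x = 0.

Answer: x ∈ {0}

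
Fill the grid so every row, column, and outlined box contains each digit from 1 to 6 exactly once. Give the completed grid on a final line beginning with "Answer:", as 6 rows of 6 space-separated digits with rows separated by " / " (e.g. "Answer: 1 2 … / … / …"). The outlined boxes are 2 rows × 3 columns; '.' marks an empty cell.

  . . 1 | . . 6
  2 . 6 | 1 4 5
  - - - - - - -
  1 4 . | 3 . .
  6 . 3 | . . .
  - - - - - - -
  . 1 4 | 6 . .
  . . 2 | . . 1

Step 1. [r1c5∈{2,3}] 3 has one home in box 2: r1c5. So r1c5=3.
Step 2. [r6c5∈{5}] nothing but 5 survives at r6c5. So r6c5=5.
Step 3. [r3c6∈{2}] r3c6 is down to just 2, so r3c6=2.
Step 4. [r4c4∈{4,5}] 5 has one home in col 4: r4c4, so r4c4=5.
Step 5. [r5c1∈{3,5}] r5c1 is the only open cell in row 5 admitting 5, so r5c1=5.
Step 6. [r2c2∈{3}] nothing but 3 survives at r2c2, so r2c2=3.
Step 7. [r6c4∈{4}] nothing but 4 survives at r6c4, so r6c4=4.
Step 8. [r6c1∈{3}] r6c1 has the single candidate 3, so r6c1=3.
Step 9. [r4c2∈{2}] r4c2's peers cover all but 2 ⇒ r4c2=2.
Step 10. [r4c5∈{1}] nothing but 1 survives at r4c5. So r4c5=1.
Step 11. [r1c1∈{4}] r1c1's peers cover all but 4 ⇒ r1c1=4.
Step 12. [r4c6∈{4}] nothing but 4 survives at r4c6, so r4c6=4.
Step 13. [r3c3∈{5}] r3c3 has the single candidate 5, so r3c3=5.
Step 14. [r5c6∈{3}] only 3 remains possible at r5c6 ⇒ r5c6=3.
Step 15. [r1c4∈{2}] only 2 remains possible at r1c4 ⇒ r1c4=2.
Step 16. [r5c5∈{2}] r5c5 is down to just 2 ⇒ r5c5=2.
Step 17. [r3c5∈{6}] only 6 remains possible at r3c5. So r3c5=6.
Step 18. [r6c2∈{6}] nothing but 6 survives at r6c2. So r6c2=6.
Step 19. [r1c2∈{5}] r1c2 has the single candidate 5. So r1c2=5.

Answer: 4 5 1 2 3 6 / 2 3 6 1 4 5 / 1 4 5 3 6 2 / 6 2 3 5 1 4 / 5 1 4 6 2 3 / 3 6 2 4 5 1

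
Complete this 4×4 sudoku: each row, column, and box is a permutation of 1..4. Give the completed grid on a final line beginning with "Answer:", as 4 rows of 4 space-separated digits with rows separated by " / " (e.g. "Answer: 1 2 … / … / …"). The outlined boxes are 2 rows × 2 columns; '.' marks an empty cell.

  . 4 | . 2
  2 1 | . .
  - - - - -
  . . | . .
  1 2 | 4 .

Step 1. [r4c4∈{3}] only 3 remains possible at r4c4, so r4c4=3.
Step 2. [r1c3∈{1,3}] in row 1, 1 fits only at r1c3. So r1c3=1.
Step 3. [r3c2∈{3}] only 3 remains possible at r3c2 ⇒ r3c2=3.
Step 4. [r3c3∈{2}] only 2 remains possible at r3c3 ⇒ r3c3=2.
Step 5. [r2c3∈{3}] r2c3's peers cover all but 3, so r2c3=3.
Step 6. [r3c4∈{1}] nothing but 1 survives at r3c4. So r3c4=1.
Step 7. [r2c4∈{4}] r2c4's peers cover all but 4. So r2c4=4.
Step 8. [r3c1∈{4}] r3c1 is down to just 4, so r3c1=4.
Step 9. [r1c1∈{3}] r1c1 has the single candidate 3, so r1c1=3.

Answer: 3 4 1 2 / 2 1 3 4 / 4 3 2 1 / 1 2 4 3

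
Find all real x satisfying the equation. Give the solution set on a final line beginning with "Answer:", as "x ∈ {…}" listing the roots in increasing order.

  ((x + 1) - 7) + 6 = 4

Step 1. [((x + 1) - 7) + 6 = 4] 6 comes off first (subtract 6) ⇒ sub: (x + 1) - 7 = -2.
Step 2. [(x + 1) - 7 = -2] the outer -7 inverts by adding 7. So sub: x + 1 = 5.
Step 3. [x + 1 = 5] +1 is outermost — subtract 1 both sides ⇒ sub: x = 4.

Answer: x ∈ {4}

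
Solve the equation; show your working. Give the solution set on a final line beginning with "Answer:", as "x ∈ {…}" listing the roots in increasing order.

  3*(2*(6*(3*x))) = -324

Step 1. [3*(2*(6*(3*x))) = -324] 3·(inner) — divide through by 3. So div: 2*(6*(3*x)) = -108.
Step 2. [2*(6*(3*x)) = -108] 2 out front; divide by 2. So div: 6*(3*x) = -54.
Step 3. [6*(3*x) = -54] 6·(inner) — divide through by 6 ⇒ div: 3*x = -9.
Step 4. [3*x = -9] divide by the outer 3 ⇒ div: x = -3.

Answer: x ∈ {-3}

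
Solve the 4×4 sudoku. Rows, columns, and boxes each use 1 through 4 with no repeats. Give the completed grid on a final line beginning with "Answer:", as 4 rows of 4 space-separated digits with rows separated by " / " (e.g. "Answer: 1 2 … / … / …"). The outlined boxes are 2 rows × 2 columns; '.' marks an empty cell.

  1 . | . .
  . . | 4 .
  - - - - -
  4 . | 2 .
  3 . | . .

Step 1. [r2c4∈{1,2,3}] row 2 places 1 nowhere but r2c4. So r2c4=1.
Step 2. [r4c2∈{1,2}] in row 4, 2 fits only at r4c2 ⇒ r4c2=2.
Step 3. [r1c3∈{3}] nothing but 3 survives at r1c3 ⇒ r1c3=3.
Step 4. [r4c4∈{4}] r4c4 is down to just 4 ⇒ r4c4=4.
Step 5. [r3c2∈{1}] r3c2 has the single candidate 1, so r3c2=1.
Step 6. [r1c2∈{4}] nothing but 4 survives at r1c2 ⇒ r1c2=4.
Step 7. [r4c3∈{1}] only 1 remains possible at r4c3 ⇒ r4c3=1.
Step 8. [r1c4∈{2}] nothing but 2 survives at r1c4. So r1c4=2.
Step 9. [r2c2∈{3}] r2c2 has the single candidate 3. So r2c2=3.
Step 10. [r2c1∈{2}] r2c1 is down to just 2. So r2c1=2.
Step 11. [r3c4∈{3}] r3c4's peers cover all but 3, so r3c4=3.

Answer: 1 4 3 2 / 2 3 4 1 / 4 1 2 3 / 3 2 1 4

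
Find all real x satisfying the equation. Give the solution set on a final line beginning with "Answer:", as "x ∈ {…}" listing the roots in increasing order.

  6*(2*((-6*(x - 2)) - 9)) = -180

Step 1. [6*(2*((-6*(x - 2)) - 9)) = -180] 6·(inner) — divide through by 6. So div: 2*((-6*(x - 2)) - 9) = -30.
Step 2. [2*((-6*(x - 2)) - 9) = -30] divide by the outer 2 ⇒ div: (-6*(x - 2)) - 9 = -15.
Step 3. [(-6*(x - 2)) - 9 = -15] -9 is outermost — add 9 both sides ⇒ sub: -6*(x - 2) = -6.
Step 4. [-6*(x - 2) = -6] -6·(inner) — divide through by -6 ⇒ div: x - 2 = 1.
Step 5. [x - 2 = 1] the outer -2 inverts by adding 2, so sub: x = 3.

Answer: x ∈ {3}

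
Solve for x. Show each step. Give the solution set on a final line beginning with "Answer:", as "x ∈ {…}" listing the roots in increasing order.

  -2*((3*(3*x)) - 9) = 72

Step 1. [-2*((3*(3*x)) - 9) = 72] -2 out front; divide by -2, so div: (3*(3*x)) - 9 = -36.
Step 2. [(3*(3*x)) - 9 = -36] -9 is outermost — add 9 both sides. So sub: 3*(3*x) = -27.
Step 3. [3*(3*x) = -27] 3 out front; divide by 3. So div: 3*x = -9.
Step 4. [3*x = -9] divide by the outer 3. So div: x = -3.

Answer: x ∈ {-3}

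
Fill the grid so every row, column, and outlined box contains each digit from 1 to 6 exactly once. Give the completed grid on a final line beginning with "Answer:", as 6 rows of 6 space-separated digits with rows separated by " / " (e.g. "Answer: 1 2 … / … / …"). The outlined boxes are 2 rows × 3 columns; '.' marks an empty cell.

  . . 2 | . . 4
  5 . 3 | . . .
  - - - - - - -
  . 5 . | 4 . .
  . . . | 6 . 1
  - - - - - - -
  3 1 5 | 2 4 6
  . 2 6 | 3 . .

Step 1. [r1c5∈{1,3,5,6}] across row 1, 3 lands solely at r1c5 ⇒ r1c5=3.
Step 2. [r3c5∈{2}] only 2 remains possible at r3c5, so r3c5=2.
Step 3. [r1c1∈{1,6}] across box 1, 1 lands solely at r1c1 ⇒ r1c1=1.
Step 4. [r2c5∈{1,6}] col 5 places 6 nowhere but r2c5, so r2c5=6.
Step 5. [r4c3∈{4}] r4c3's peers cover all but 4. So r4c3=4.
Step 6. [r6c5∈{1,5}] 1 has one home in row 6: r6c5. So r6c5=1.
Step 7. [r3c6∈{3}] nothing but 3 survives at r3c6 ⇒ r3c6=3.
Step 8. [r2c4∈{1}] nothing but 1 survives at r2c4. So r2c4=1.
Step 9. [r1c4∈{5}] nothing but 5 survives at r1c4. So r1c4=5.
Step 10. [r3c3∈{1}] r3c3 is down to just 1, so r3c3=1.
Step 11. [r3c1∈{6}] nothing but 6 survives at r3c1, so r3c1=6.
Step 12. [r4c1∈{2}] r4c1 is down to just 2, so r4c1=2.
Step 13. [r2c2∈{4}] r2c2 has the single candidate 4, so r2c2=4.
Step 14. [r4c2∈{3}] nothing but 3 survives at r4c2 ⇒ r4c2=3.
Step 15. [r1c2∈{6}] only 6 remains possible at r1c2 ⇒ r1c2=6.
Step 16. [r2c6∈{2}] nothing but 2 survives at r2c6 ⇒ r2c6=2.
Step 17. [r6c1∈{4}] r6c1's peers cover all but 4 ⇒ r6c1=4.
Step 18. [r4c5∈{5}] r4c5 is down to just 5 ⇒ r4c5=5.
Step 19. [r6c6∈{5}] only 5 remains possible at r6c6 ⇒ r6c6=5.

Answer: 1 6 2 5 3 4 / 5 4 3 1 6 2 / 6 5 1 4 2 3 / 2 3 4 6 5 1 / 3 1 5 2 4 6 / 4 2 6 3 1 5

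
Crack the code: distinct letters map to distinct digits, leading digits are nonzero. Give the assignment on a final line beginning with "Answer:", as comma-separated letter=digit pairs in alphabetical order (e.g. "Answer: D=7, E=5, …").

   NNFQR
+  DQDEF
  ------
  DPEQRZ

Step 1. [col 1: R + F ≡ Z (mod 10)] column 1 (R + F ≡ Z (mod 10), carry-in 0) doesn't pin R yet; pick R=6 and continue. So R=6.
Step 2. [col 1: R + F ≡ Z (mod 10)] column 1 (R + F ≡ Z (mod 10), carry-in 0) doesn't pin F yet; pick F=3 and continue. So F=3.
Step 3. [col 1: R + F ≡ Z (mod 10)] from column 1 (R=6, F=3, carry-in 0, digits 3,6 already taken and all letters distinct): Z must equal 9. So Z=9.
Step 4. [col 2: Q + E ≡ R (mod 10)] Q=4 is one option consistent with column 2 (Q + E ≡ R (mod 10), carry-in 0) — take it. So Q=4.
Step 5. [D] D is the leading digit of a 6-digit sum of two 5-digit numbers; the final carry is exactly 1, so D=1.
Step 6. [col 2: Q + E ≡ R (mod 10)] in column 2 we have Q+E≡R with carry-in 0; given Q=4, R=6 and digits 1,3,4,6,9 already taken and all letters distinct, that pins E to 2 ⇒ E=2.
Step 7. [col 4: N + Q ≡ E (mod 10)] from column 4 (Q=4, E=2, carry-in 0, digits 1,2,3,4,6,9 already taken and all letters distinct): N must equal 8 ⇒ N=8.
Step 8. [col 5: N + D ≡ P (mod 10)] from column 5 (N=8, D=1, carry-in 1, digits 1,2,3,4,6,8,9 already taken and all letters distinct): P must equal 0, so P=0.

Answer: D=1, E=2, F=3, N=8, P=0, Q=4, R=6, Z=9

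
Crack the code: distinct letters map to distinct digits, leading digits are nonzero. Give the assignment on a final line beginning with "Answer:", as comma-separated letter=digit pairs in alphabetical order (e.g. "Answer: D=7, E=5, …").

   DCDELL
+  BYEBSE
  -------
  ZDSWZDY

Step 1. [col 1: L + E ≡ Y (mod 10)] Y=5 is one option consistent with column 1 (L + E ≡ Y (mod 10), carry-in 0) — take it, so Y=5.
Step 2. [col 1: L + E ≡ Y (mod 10)] L=3 is one option consistent with column 1 (L + E ≡ Y (mod 10), carry-in 0) — take it. So L=3.
Step 3. [Z] Z is the leading digit of a 7-digit sum of two 6-digit numbers; the final carry is exactly 1, so Z=1.
Step 4. [col 1: L + E ≡ Y (mod 10)] column 1 reads L+E+carry(0)=Y with L=3, Y=5; with digits 1,3,5 already taken and all letters distinct, the only value for E is 2. So E=2.
Step 5. [col 2: L + S ≡ D (mod 10)] column 2 (L + S ≡ D (mod 10), carry-in 0) doesn't pin D yet; pick D=7 and continue. So D=7.
Step 6. [col 2: L + S ≡ D (mod 10)] column 2 reads L+S+carry(0)=D with L=3, D=7; with digits 1,2,3,5,7 already taken and all letters distinct, the only value for S is 4 ⇒ S=4.
Step 7. [col 3: E + B ≡ Z (mod 10)] in column 3 we have E+B≡Z with carry-in 0; given E=2, Z=1 and digits 1,2,3,4,5,7 already taken and all letters distinct, that pins B to 9, so B=9.
Step 8. [col 4: D + E ≡ W (mod 10)] column 4 reads D+E+carry(1)=W with D=7, E=2; with digits 1,2,3,4,5,7,9 already taken and all letters distinct, the only value for W is 0. So W=0.
Step 9. [col 5: C + Y ≡ S (mod 10)] column 5: given Y=5, S=4, carry-in 1, and digits 0,1,2,3,4,5,7,9 already taken and all letters distinct, C+Y≡S (mod 10) forces C=8, so C=8.

Answer: B=9, C=8, D=7, E=2, L=3, S=4, W=0, Y=5, Z=1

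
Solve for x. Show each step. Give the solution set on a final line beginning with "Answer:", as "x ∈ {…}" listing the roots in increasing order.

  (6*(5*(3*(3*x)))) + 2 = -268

Step 1. [(6*(5*(3*(3*x)))) + 2 = -268] subtract 2: x sits inside (… + 2) ⇒ sub: 6*(5*(3*(3*x))) = -270.
Step 2. [6*(5*(3*(3*x))) = -270] 6 out front; divide by 6, so div: 5*(3*(3*x)) = -45.
Step 3. [5*(3*(3*x)) = -45] LHS = 5·(…); ÷5 both sides. So div: 3*(3*x) = -9.
Step 4. [3*(3*x) = -9] LHS = 3·(…); ÷3 both sides, so div: 3*x = -3.
Step 5. [3*x = -3] 3·(inner) — divide through by 3. So div: x = -1.

Answer: x ∈ {-1}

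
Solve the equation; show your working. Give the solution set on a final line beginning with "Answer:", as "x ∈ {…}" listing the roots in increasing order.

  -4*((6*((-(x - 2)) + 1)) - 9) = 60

Step 1. [-4*((6*((-(x - 2)) + 1)) - 9) = 60] leading coefficient -4: divide by -4, so div: (6*((-(x - 2)) + 1)) - 9 = -15.
Step 2. [(6*((-(x - 2)) + 1)) - 9 = -15] peel the -9: add 9 from each side. So sub: 6*((-(x - 2)) + 1) = -6.
Step 3. [6*((-(x - 2)) + 1) = -6] divide by the outer 6, so div: (-(x - 2)) + 1 = -1.
Step 4. [(-(x - 2)) + 1 = -1] 1 comes off first (subtract 1). So sub: -(x - 2) = -2.
Step 5. [-(x - 2) = -2] leading − — multiply by −1. So neg: x - 2 = 2.
Step 6. [x - 2 = 2] -2 is outermost — add 2 both sides, so sub: x = 4.

Answer: x ∈ {4}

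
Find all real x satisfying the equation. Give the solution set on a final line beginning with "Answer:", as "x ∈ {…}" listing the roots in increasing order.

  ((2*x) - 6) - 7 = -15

Step 1. [((2*x) - 6) - 7 = -15] add 7: x sits inside (… - 7). So sub: (2*x) - 6 = -8.
Step 2. [(2*x) - 6 = -8] add 6: x sits inside (… - 6) ⇒ sub: 2*x = -2.
Step 3. [2*x = -2] LHS = 2·(…); ÷2 both sides. So div: x = -1.

Answer: x ∈ {-1}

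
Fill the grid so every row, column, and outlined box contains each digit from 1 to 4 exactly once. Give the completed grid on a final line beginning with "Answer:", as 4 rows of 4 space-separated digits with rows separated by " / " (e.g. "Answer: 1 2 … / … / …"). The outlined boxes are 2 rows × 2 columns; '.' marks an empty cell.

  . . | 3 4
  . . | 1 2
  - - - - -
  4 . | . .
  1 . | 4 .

Step 1. [r4c2∈{2,3}] 2 has one home in row 4: r4c2. So r4c2=2.
Step 2. [r3c2∈{3}] r3c2's peers cover all but 3. So r3c2=3.
Step 3. [r1c1∈{2}] only 2 remains possible at r1c1. So r1c1=2.
Step 4. [r3c3∈{2}] only 2 remains possible at r3c3 ⇒ r3c3=2.
Step 5. [r1c2∈{1}] r1c2 has the single candidate 1 ⇒ r1c2=1.
Step 6. [r2c2∈{4}] r2c2 is down to just 4 ⇒ r2c2=4.
Step 7. [r2c1∈{3}] r2c1's peers cover all but 3. So r2c1=3.
Step 8. [r4c4∈{3}] nothing but 3 survives at r4c4 ⇒ r4c4=3.
Step 9. [r3c4∈{1}] only 1 remains possible at r3c4. So r3c4=1.

Answer: 2 1 3 4 / 3 4 1 2 / 4 3 2 1 / 1 2 4 3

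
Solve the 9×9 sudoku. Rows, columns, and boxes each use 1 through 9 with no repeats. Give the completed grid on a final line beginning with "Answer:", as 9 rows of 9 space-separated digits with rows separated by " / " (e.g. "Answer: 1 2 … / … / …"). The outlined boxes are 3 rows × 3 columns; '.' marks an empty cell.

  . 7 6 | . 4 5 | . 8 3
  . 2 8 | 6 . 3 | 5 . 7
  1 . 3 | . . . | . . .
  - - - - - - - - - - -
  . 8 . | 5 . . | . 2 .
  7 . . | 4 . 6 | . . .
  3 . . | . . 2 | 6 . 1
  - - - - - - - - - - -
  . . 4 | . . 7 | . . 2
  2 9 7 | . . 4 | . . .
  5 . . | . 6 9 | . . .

Step 1. [r9c3∈{1}] nothing but 1 survives at r9c3, so r9c3=1.
Step 2. [r3c5∈{2,7,8,9}] across col 5, 2 lands solely at r3c5, so r3c5=2.
Step 3. [r4c3∈{9}] nothing but 9 survives at r4c3 ⇒ r4c3=9.
Step 4. [r4c9∈{4}] r4c9's peers cover all but 4. So r4c9=4.
Step 5. [r9c9∈{8}] only 8 remains possible at r9c9. So r9c9=8.
Step 6. [r6c3∈{5}] only 5 remains possible at r6c3. So r6c3=5.
Step 7. [r9c2∈{3}] nothing but 3 survives at r9c2. So r9c2=3.
Step 8. [r7c1∈{6,8}] in col 1, 8 fits only at r7c1. So r7c1=8.
Step 9. [r5c7∈{3,8,9}] in col 7, 8 fits only at r5c7, so r5c7=8.
Step 10. [r2c1∈{4,9}] across col 1, 4 lands solely at r2c1, so r2c1=4.
Step 11. [r3c4∈{7,8,9}] 7 has one home in row 3: r3c4 ⇒ r3c4=7.
Step 12. [r1c1∈{9}] nothing but 9 survives at r1c1. So r1c1=9.
Step 13. [r1c4∈{1}] nothing but 1 survives at r1c4 ⇒ r1c4=1.
Step 14. [r7c4∈{3}] nothing but 3 survives at r7c4 ⇒ r7c4=3.
Step 15. [r6c4∈{8,9}] r6c4 is the only open cell in col 4 admitting 9, so r6c4=9.
Step 16. [r6c8∈{7}] only 7 remains possible at r6c8 ⇒ r6c8=7.
Step 17. [r4c7∈{3}] nothing but 3 survives at r4c7 ⇒ r4c7=3.
Step 18. [r8c7∈{1}] nothing but 1 survives at r8c7 ⇒ r8c7=1.
Step 19. [r7c5∈{1,5}] across row 7, 1 lands solely at r7c5 ⇒ r7c5=1.
Step 20. [r7c8∈{5,6,9}] row 7 places 5 nowhere but r7c8. So r7c8=5.
Step 21. [r5c8∈{9}] nothing but 9 survives at r5c8, so r5c8=9.
Step 22. [r3c9∈{6,9}] r3c9 is the only open cell in col 9 admitting 9 ⇒ r3c9=9.
Step 23. [r3c7∈{4}] r3c7 is down to just 4. So r3c7=4.
Step 24. [r8c5∈{5,8}] in row 8, 5 fits only at r8c5, so r8c5=5.
Step 25. [r8c8∈{3,6}] in row 8, 3 fits only at r8c8. So r8c8=3.
Step 26. [r4c6∈{1}] r4c6 has the single candidate 1, so r4c6=1.
Step 27. [r6c2∈{4}] nothing but 4 survives at r6c2 ⇒ r6c2=4.
Step 28. [r2c8∈{1}] only 1 remains possible at r2c8, so r2c8=1.
Step 29. [r7c2∈{6}] r7c2 is down to just 6, so r7c2=6.
Step 30. [r8c4∈{8}] r8c4 is down to just 8. So r8c4=8.
Step 31. [r3c8∈{6}] r3c8's peers cover all but 6. So r3c8=6.
Step 32. [r1c7∈{2}] r1c7's peers cover all but 2. So r1c7=2.
Step 33. [r3c6∈{8}] nothing but 8 survives at r3c6. So r3c6=8.
Step 34. [r5c9∈{5}] r5c9 is down to just 5 ⇒ r5c9=5.
Step 35. [r5c5∈{3}] only 3 remains possible at r5c5 ⇒ r5c5=3.
Step 36. [r7c7∈{9}] r7c7 is down to just 9. So r7c7=9.
Step 37. [r2c5∈{9}] r2c5's peers cover all but 9. So r2c5=9.
Step 38. [r9c4∈{2}] nothing but 2 survives at r9c4 ⇒ r9c4=2.
Step 39. [r8c9∈{6}] r8c9 has the single candidate 6. So r8c9=6.
Step 40. [r5c2∈{1}] r5c2 is down to just 1, so r5c2=1.
Step 41. [r3c2∈{5}] nothing but 5 survives at r3c2. So r3c2=5.
Step 42. [r5c3∈{2}] r5c3's peers cover all but 2. So r5c3=2.
Step 43. [r4c5∈{7}] r4c5's peers cover all but 7. So r4c5=7.
Step 44. [r9c7∈{7}] r9c7 is down to just 7. So r9c7=7.
Step 45. [r9c8∈{4}] only 4 remains possible at r9c8. So r9c8=4.
Step 46. [r6c5∈{8}] r6c5 has the single candidate 8. So r6c5=8.
Step 47. [r4c1∈{6}] r4c1 has the single candidate 6. So r4c1=6.

Answer: 9 7 6 1 4 5 2 8 3 / 4 2 8 6 9 3 5 1 7 / 1 5 3 7 2 8 4 6 9 / 6 8 9 5 7 1 3 2 4 / 7 1 2 4 3 6 8 9 5 / 3 4 5 9 8 2 6 7 1 / 8 6 4 3 1 7 9 5 2 / 2 9 7 8 5 4 1 3 6 / 5 3 1 2 6 9 7 4 8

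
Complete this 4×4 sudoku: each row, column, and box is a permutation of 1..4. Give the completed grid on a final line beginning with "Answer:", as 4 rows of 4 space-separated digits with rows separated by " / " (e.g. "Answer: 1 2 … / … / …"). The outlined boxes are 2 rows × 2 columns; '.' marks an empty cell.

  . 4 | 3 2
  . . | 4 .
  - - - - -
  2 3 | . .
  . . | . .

Step 1. [r4c2∈{1}] r4c2's peers cover all but 1, so r4c2=1.
Step 2. [r3c4∈{1,4}] 4 has one home in row 3: r3c4. So r3c4=4.
Step 3. [r2c4∈{1}] only 1 remains possible at r2c4, so r2c4=1.
Step 4. [r3c3∈{1}] only 1 remains possible at r3c3 ⇒ r3c3=1.
Step 5. [r1c1∈{1}] nothing but 1 survives at r1c1, so r1c1=1.
Step 6. [r4c4∈{3}] nothing but 3 survives at r4c4. So r4c4=3.
Step 7. [r2c2∈{2}] r2c2 is down to just 2, so r2c2=2.
Step 8. [r2c1∈{3}] r2c1 has the single candidate 3, so r2c1=3.
Step 9. [r4c1∈{4}] r4c1 has the single candidate 4, so r4c1=4.
Step 10. [r4c3∈{2}] r4c3 has the single candidate 2. So r4c3=2.

Answer: 1 4 3 2 / 3 2 4 1 / 2 3 1 4 / 4 1 2 3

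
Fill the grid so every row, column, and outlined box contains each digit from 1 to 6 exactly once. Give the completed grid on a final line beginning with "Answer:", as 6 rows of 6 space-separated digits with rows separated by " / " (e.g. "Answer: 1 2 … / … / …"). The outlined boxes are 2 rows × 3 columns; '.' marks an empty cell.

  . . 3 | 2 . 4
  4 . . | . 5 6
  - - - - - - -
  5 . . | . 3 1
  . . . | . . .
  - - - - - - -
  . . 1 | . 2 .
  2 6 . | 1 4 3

Step 1. [r2c2∈{1,2}] across row 2, 1 lands solely at r2c2 ⇒ r2c2=1.
Step 2. [r4c5∈{6}] r4c5 is down to just 6. So r4c5=6.
Step 3. [r5c2∈{3,4,5}] in row 5, 4 fits only at r5c2. So r5c2=4.
Step 4. [r4c6∈{2,5}] col 6 places 2 nowhere but r4c6 ⇒ r4c6=2.
Step 5. [r3c4∈{4}] only 4 remains possible at r3c4 ⇒ r3c4=4.
Step 6. [r2c3∈{2}] only 2 remains possible at r2c3, so r2c3=2.
Step 7. [r5c4∈{5,6}] row 5 places 6 nowhere but r5c4. So r5c4=6.
Step 8. [r4c2∈{3}] r4c2 has the single candidate 3. So r4c2=3.
Step 9. [r1c5∈{1}] r1c5's peers cover all but 1. So r1c5=1.
Step 10. [r5c1∈{3}] r5c1's peers cover all but 3 ⇒ r5c1=3.
Step 11. [r1c2∈{5}] only 5 remains possible at r1c2. So r1c2=5.
Step 12. [r6c3∈{5}] r6c3 has the single candidate 5. So r6c3=5.
Step 13. [r4c3∈{4}] nothing but 4 survives at r4c3, so r4c3=4.
Step 14. [r2c4∈{3}] r2c4 is down to just 3, so r2c4=3.
Step 15. [r4c4∈{5}] nothing but 5 survives at r4c4. So r4c4=5.
Step 16. [r4c1∈{1}] r4c1 has the single candidate 1, so r4c1=1.
Step 17. [r1c1∈{6}] r1c1's peers cover all but 6, so r1c1=6.
Step 18. [r3c3∈{6}] r3c3's peers cover all but 6. So r3c3=6.
Step 19. [r5c6∈{5}] nothing but 5 survives at r5c6, so r5c6=5.
Step 20. [r3c2∈{2}] r3c2 is down to just 2, so r3c2=2.

Answer: 6 5 3 2 1 4 / 4 1 2 3 5 6 / 5 2 6 4 3 1 / 1 3 4 5 6 2 / 3 4 1 6 2 5 / 2 6 5 1 4 3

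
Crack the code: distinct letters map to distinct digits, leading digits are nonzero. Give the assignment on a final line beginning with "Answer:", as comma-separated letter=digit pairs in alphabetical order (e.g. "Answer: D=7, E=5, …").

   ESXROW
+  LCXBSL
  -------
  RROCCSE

Step 1. [col 1: W + L ≡ E (mod 10)] several values work for E in column 1 (W + L ≡ E (mod 10), carry-in 0); try E=8. So E=8.
Step 2. [col 1: W + L ≡ E (mod 10)] no forcing yet in column 1 (carry-in 0); W=6 is free and consistent — try it. So W=6.
Step 3. [col 1: W + L ≡ E (mod 10)] column 1 reads W+L+carry(0)=E with W=6, E=8; with digits 6,8 already taken and all letters distinct, the only value for L is 2. So L=2.
Step 4. [R] adding two 6-digit numbers gives at most 6+1 digits, and here it does — R is that final carry and must be 1 ⇒ R=1.
Step 5. [col 2: O + S ≡ S (mod 10)] in column 2 we have O+S≡S with carry-in 0; given nothing yet and digits 1,2,6,8 already taken and all letters distinct, that pins O to 0. So O=0.
Step 6. [col 2: O + S ≡ S (mod 10)] S=5 is one option consistent with column 2 (O + S ≡ S (mod 10), carry-in 0) — take it. So S=5.
Step 7. [col 3: R + B ≡ C (mod 10)] column 3 reads R+B+carry(0)=C with R=1; with digits 0,1,2,5,6,8 already taken and all letters distinct, the only value for C is 4, so C=4.
Step 8. [col 3: R + B ≡ C (mod 10)] column 3: given R=1, C=4, carry-in 0, and digits 0,1,2,4,5,6,8 already taken and all letters distinct, R+B≡C (mod 10) forces B=3, so B=3.
Step 9. [col 4: X + X ≡ C (mod 10)] column 4 reads X+X+carry(0)=C with C=4; with digits 0,1,2,3,4,5,6,8 already taken and all letters distinct, the only value for X is 7, so X=7.

Answer: B=3, C=4, E=8, L=2, O=0, R=1, S=5, W=6, X=7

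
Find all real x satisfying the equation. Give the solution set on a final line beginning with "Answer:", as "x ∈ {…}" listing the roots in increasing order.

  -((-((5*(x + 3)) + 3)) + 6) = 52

Step 1. [-((-((5*(x + 3)) + 3)) + 6) = 52] leading − — multiply by −1 ⇒ neg: (-((5*(x + 3)) + 3)) + 6 = -52.
Step 2. [(-((5*(x + 3)) + 3)) + 6 = -52] the outer +6 inverts by subtracting 6, so sub: -((5*(x + 3)) + 3) = -58.
Step 3. [-((5*(x + 3)) + 3) = -58] leading − — multiply by −1. So neg: (5*(x + 3)) + 3 = 58.
Step 4. [(5*(x + 3)) + 3 = 58] +3 is outermost — subtract 3 both sides ⇒ sub: 5*(x + 3) = 55.
Step 5. [5*(x + 3) = 55] leading coefficient 5: divide by 5. So div: x + 3 = 11.
Step 6. [x + 3 = 11] +3 is outermost — subtract 3 both sides, so sub: x = 8.

Answer: x ∈ {8}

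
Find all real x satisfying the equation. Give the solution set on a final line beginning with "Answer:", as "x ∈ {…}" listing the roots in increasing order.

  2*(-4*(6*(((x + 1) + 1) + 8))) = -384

Step 1. [2*(-4*(6*(((x + 1) + 1) + 8))) = -384] divide by the outer 2 ⇒ div: -4*(6*(((x + 1) + 1) + 8)) = -192.
Step 2. [-4*(6*(((x + 1) + 1) + 8)) = -192] -4·(inner) — divide through by -4, so div: 6*(((x + 1) + 1) + 8) = 48.
Step 3. [6*(((x + 1) + 1) + 8) = 48] 6·(inner) — divide through by 6. So div: ((x + 1) + 1) + 8 = 8.
Step 4. [((x + 1) + 1) + 8 = 8] +8 is outermost — subtract 8 both sides ⇒ sub: (x + 1) + 1 = 0.
Step 5. [(x + 1) + 1 = 0] +1 is outermost — subtract 1 both sides ⇒ sub: x + 1 = -1.
Step 6. [x + 1 = -1] +1 is outermost — subtract 1 both sides ⇒ sub: x = -2.

Answer: x ∈ {-2}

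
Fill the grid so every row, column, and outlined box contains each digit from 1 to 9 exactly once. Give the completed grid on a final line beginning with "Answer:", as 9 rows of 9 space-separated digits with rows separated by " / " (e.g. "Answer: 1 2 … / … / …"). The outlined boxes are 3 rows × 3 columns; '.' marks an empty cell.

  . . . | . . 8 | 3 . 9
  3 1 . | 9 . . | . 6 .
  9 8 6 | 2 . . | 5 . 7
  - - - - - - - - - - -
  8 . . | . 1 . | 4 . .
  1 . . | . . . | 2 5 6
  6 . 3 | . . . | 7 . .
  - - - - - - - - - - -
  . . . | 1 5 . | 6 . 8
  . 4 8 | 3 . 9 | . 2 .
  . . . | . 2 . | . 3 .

Step 1. [r1c1∈{2,4,5,7}] across col 1, 4 lands solely at r1c1 ⇒ r1c1=4.
Step 2. [r7c8∈{4,7,9}] r7c8 is the only open cell in col 8 admitting 7. So r7c8=7.
Step 3. [r7c6∈{4}] r7c6 has the single candidate 4, so r7c6=4.
Step 4. [r9c3∈{1,5,7,9}] in col 3, 1 fits only at r9c3, so r9c3=1.
Step 5. [r9c2∈{5,6,7,9}] r9c2 is the only open cell in col 2 admitting 6. So r9c2=6.
Step 6. [r9c6∈{7}] r9c6's peers cover all but 7, so r9c6=7.
Step 7. [r2c6∈{5}] nothing but 5 survives at r2c6 ⇒ r2c6=5.
Step 8. [r6c8∈{1,8,9}] col 8 places 8 nowhere but r6c8, so r6c8=8.
Step 9. [r5c5∈{3,4,7,8,9}] 8 has one home in col 5: r5c5, so r5c5=8.
Step 10. [r5c3∈{4,7,9}] r5c3 is the only open cell in col 3 admitting 4, so r5c3=4.
Step 11. [r5c2∈{7,9}] row 5 places 9 nowhere but r5c2, so r5c2=9.
Step 12. [r4c6∈{2,3,6}] across col 6, 6 lands solely at r4c6, so r4c6=6.
Step 13. [r3c8∈{1,4}] col 8 places 4 nowhere but r3c8 ⇒ r3c8=4.
Step 14. [r7c1∈{2}] only 2 remains possible at r7c1. So r7c1=2.
Step 15. [r6c4∈{4,5}] across col 4, 4 lands solely at r6c4, so r6c4=4.
Step 16. [r6c2∈{2,5}] in row 6, 5 fits only at r6c2, so r6c2=5.
Step 17. [r5c4∈{7}] only 7 remains possible at r5c4, so r5c4=7.
Step 18. [r9c1∈{5}] r9c1's peers cover all but 5, so r9c1=5.
Step 19. [r1c3∈{2,5,7}] across row 1, 5 lands solely at r1c3, so r1c3=5.
Step 20. [r1c2∈{2,7}] in row 1, 2 fits only at r1c2. So r1c2=2.
Step 21. [r2c3∈{7}] r2c3 is down to just 7, so r2c3=7.
Step 22. [r3c6∈{1,3}] in row 3, 1 fits only at r3c6. So r3c6=1.
Step 23. [r6c9∈{1}] nothing but 1 survives at r6c9. So r6c9=1.
Step 24. [r8c5∈{6}] r8c5's peers cover all but 6, so r8c5=6.
Step 25. [r9c9∈{4}] r9c9's peers cover all but 4, so r9c9=4.
Step 26. [r9c4∈{8}] r9c4's peers cover all but 8. So r9c4=8.
Step 27. [r9c7∈{9}] r9c7 is down to just 9, so r9c7=9.
Step 28. [r4c3∈{2}] r4c3 is down to just 2, so r4c3=2.
Step 29. [r2c5∈{4}] r2c5 is down to just 4 ⇒ r2c5=4.
Step 30. [r7c3∈{9}] r7c3's peers cover all but 9. So r7c3=9.
Step 31. [r8c1∈{7}] r8c1 has the single candidate 7. So r8c1=7.
Step 32. [r2c7∈{8}] nothing but 8 survives at r2c7 ⇒ r2c7=8.
Step 33. [r8c9∈{5}] nothing but 5 survives at r8c9. So r8c9=5.
Step 34. [r3c5∈{3}] only 3 remains possible at r3c5, so r3c5=3.
Step 35. [r8c7∈{1}] r8c7's peers cover all but 1. So r8c7=1.
Step 36. [r5c6∈{3}] r5c6 is down to just 3, so r5c6=3.
Step 37. [r1c8∈{1}] r1c8 has the single candidate 1 ⇒ r1c8=1.
Step 38. [r2c9∈{2}] only 2 remains possible at r2c9. So r2c9=2.
Step 39. [r7c2∈{3}] r7c2's peers cover all but 3 ⇒ r7c2=3.
Step 40. [r6c6∈{2}] only 2 remains possible at r6c6, so r6c6=2.
Step 41. [r4c8∈{9}] r4c8's peers cover all but 9. So r4c8=9.
Step 42. [r1c5∈{7}] nothing but 7 survives at r1c5. So r1c5=7.
Step 43. [r6c5∈{9}] only 9 remains possible at r6c5 ⇒ r6c5=9.
Step 44. [r4c4∈{5}] r4c4 has the single candidate 5 ⇒ r4c4=5.
Step 45. [r4c9∈{3}] r4c9 has the single candidate 3, so r4c9=3.
Step 46. [r1c4∈{6}] nothing but 6 survives at r1c4 ⇒ r1c4=6.
Step 47. [r4c2∈{7}] nothing but 7 survives at r4c2, so r4c2=7.

Answer: 4 2 5 6 7 8 3 1 9 / 3 1 7 9 4 5 8 6 2 / 9 8 6 2 3 1 5 4 7 / 8 7 2 5 1 6 4 9 3 / 1 9 4 7 8 3 2 5 6 / 6 5 3 4 9 2 7 8 1 / 2 3 9 1 5 4 6 7 8 / 7 4 8 3 6 9 1 2 5 / 5 6 1 8 2 7 9 3 4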